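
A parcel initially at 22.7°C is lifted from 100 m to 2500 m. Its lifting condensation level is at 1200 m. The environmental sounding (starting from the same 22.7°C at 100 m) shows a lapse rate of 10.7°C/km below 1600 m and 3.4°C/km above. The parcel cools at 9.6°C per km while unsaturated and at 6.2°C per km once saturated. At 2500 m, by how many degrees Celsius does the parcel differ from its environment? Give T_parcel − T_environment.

+0.49°C (parcel warmer than environment)

Parcel:
  100–1200 m, dry: Δz = 1.1 km ⇒ ΔT = -10.56°C; T = 12.14°C
  1200–2500 m, saturated: Δz = 1.3 km ⇒ ΔT = -8.06°C; T = 4.08°C
Environment:
  100–1600 m, environment, lower layer: Δz = 1.5 km ⇒ ΔT = -16.05°C; T = 6.65°C
  1600–2500 m, environment, upper layer: Δz = 0.9 km ⇒ ΔT = -3.06°C; T = 3.59°C
T_parcel − T_env = 4.08 − 3.59 = +0.49°C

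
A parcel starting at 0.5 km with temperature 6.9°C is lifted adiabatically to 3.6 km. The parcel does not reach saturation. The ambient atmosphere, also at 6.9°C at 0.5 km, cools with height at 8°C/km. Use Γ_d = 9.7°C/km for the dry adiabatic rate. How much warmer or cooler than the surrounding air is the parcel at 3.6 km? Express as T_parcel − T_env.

-5.27°C (parcel cooler than environment)

Parcel:
  500 → 3600 m (dry, 9.7°C/km): ΔT = -9.7 × 3.1 = -30.07°C → T = -23.17°C
Environment:
  500 → 3600 m (environment, 8°C/km): ΔT = -8 × 3.1 = -24.8°C → T = -17.9°C
T_parcel − T_env = -23.17 − (-17.9) = -5.27°C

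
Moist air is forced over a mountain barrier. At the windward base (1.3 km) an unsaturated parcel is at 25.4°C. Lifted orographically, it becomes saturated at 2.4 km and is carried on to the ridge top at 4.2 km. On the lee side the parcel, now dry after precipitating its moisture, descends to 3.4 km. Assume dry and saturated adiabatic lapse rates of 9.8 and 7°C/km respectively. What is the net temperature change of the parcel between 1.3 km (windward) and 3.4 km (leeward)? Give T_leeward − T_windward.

Dry to 2400 m: -9.8 × 1.1 km = -10.78°C, so T = 14.62°C.
Saturated to 4200 m: -7 × 1.8 km = -12.6°C, so T = 2.02°C.
Dry descent to 3400 m: +9.8 × 0.8 km = +7.84°C, so T = 9.86°C.
Net change vs windward start: 9.86 − 25.4 = -15.54°C

-15.54°C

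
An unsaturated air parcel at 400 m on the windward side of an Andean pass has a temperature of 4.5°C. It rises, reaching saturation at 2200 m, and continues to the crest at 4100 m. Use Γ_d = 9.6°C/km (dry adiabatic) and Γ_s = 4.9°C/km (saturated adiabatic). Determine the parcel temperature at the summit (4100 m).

-22.09°C

400–2200 m, dry: Δz = 1.8 km ⇒ ΔT = -17.28°C; T = -12.78°C
2200–4100 m, saturated: Δz = 1.9 km ⇒ ΔT = -9.31°C; T = -22.09°C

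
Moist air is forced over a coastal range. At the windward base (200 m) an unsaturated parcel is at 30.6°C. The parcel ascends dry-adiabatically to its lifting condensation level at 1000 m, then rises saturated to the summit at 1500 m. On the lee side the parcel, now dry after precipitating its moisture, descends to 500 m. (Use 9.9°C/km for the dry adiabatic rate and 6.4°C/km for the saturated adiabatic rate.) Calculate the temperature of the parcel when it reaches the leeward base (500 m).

200–1000 m, dry: Δz = 0.8 km ⇒ ΔT = -7.92°C; T = 22.68°C
1000–1500 m, saturated: Δz = 0.5 km ⇒ ΔT = -3.2°C; T = 19.48°C
1500–500 m, dry descent: Δz = 1 km ⇒ ΔT = +9.9°C; T = 29.38°C

29.38°C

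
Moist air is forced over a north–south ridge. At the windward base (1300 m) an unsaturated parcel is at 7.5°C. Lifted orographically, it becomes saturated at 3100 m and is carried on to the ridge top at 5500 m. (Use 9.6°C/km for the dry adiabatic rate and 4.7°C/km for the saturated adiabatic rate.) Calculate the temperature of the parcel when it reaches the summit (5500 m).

1300 → 3100 m (dry, 9.6°C/km): ΔT = -9.6 × 1.8 = -17.28°C → T = -9.78°C
3100 → 5500 m (saturated, 4.7°C/km): ΔT = -4.7 × 2.4 = -11.28°C → T = -21.06°C

-21.06°C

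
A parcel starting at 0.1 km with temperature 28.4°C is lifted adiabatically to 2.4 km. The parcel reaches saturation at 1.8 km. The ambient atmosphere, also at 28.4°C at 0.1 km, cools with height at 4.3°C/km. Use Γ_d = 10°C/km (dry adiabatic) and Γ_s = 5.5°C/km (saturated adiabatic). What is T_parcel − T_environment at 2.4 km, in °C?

-10.41°C (parcel cooler than environment)

Parcel:
  100–1800 m, dry: Δz = 1.7 km ⇒ ΔT = -17°C; T = 11.4°C
  1800–2400 m, saturated: Δz = 0.6 km ⇒ ΔT = -3.3°C; T = 8.1°C
Environment:
  100–2400 m, environment: Δz = 2.3 km ⇒ ΔT = -9.89°C; T = 18.51°C
T_parcel − T_env = 8.1 − 18.51 = -10.41°C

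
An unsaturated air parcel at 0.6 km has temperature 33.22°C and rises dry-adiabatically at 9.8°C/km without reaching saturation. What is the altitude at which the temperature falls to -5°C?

4.5 km

Height above start = (33.22 − (-5)) / 9.8 = 3.9 km
Altitude = 600 m + 3900 m = 4500 m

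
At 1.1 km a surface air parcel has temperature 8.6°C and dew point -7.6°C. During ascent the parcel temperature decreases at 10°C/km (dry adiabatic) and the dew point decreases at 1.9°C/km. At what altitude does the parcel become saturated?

3.1 km

T and T_d converge at 10 − 1.9 = 8.1°C per km
Height above start = (8.6 − (-7.6)) / 8.1 = 2 km
LCL altitude = 1100 m + 2000 m = 3100 m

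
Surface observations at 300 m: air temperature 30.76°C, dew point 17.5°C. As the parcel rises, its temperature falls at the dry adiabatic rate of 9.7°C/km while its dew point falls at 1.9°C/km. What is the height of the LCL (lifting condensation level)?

T and T_d converge at 9.7 − 1.9 = 7.8°C per km
Height above start = (30.76 − 17.5) / 7.8 = 1.7 km
LCL altitude = 300 m + 1700 m = 2000 m

2000 m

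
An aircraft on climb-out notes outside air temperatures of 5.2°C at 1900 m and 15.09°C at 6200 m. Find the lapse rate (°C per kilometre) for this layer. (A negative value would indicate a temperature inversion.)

-2.3°C/km

Γ = −ΔT/Δz = (5.2 − 15.09) / (6200 − 1900) m
  = -9.89°C / 4.3 km = -2.3°C/km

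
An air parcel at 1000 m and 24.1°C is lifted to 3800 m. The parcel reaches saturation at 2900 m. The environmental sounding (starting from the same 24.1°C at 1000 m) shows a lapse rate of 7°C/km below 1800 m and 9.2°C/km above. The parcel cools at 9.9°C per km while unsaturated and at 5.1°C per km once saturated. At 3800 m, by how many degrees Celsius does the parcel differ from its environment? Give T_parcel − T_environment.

Parcel:
  From 1000 m to 2900 m (dry): cools by 9.9 × 1.9 = 18.81°C, giving 5.29°C.
  From 2900 m to 3800 m (saturated): cools by 5.1 × 0.9 = 4.59°C, giving 0.7°C.
Environment:
  From 1000 m to 1800 m (environment, lower layer): cools by 7 × 0.8 = 5.6°C, giving 18.5°C.
  From 1800 m to 3800 m (environment, upper layer): cools by 9.2 × 2 = 18.4°C, giving 0.1°C.
T_parcel − T_env = 0.7 − 0.1 = +0.6°C

+0.6°C (parcel warmer than environment)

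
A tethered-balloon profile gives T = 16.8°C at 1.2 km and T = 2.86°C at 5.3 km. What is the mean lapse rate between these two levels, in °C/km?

3.4°C/km

Γ = −ΔT/Δz = (16.8 − 2.86) / (5300 − 1200) m
  = 13.94°C / 4.1 km = 3.4°C/km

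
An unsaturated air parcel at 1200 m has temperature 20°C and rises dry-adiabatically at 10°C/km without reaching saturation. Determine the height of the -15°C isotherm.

4700 m

Height above start = (20 − (-15)) / 10 = 3.5 km
Altitude = 1200 m + 3500 m = 4700 m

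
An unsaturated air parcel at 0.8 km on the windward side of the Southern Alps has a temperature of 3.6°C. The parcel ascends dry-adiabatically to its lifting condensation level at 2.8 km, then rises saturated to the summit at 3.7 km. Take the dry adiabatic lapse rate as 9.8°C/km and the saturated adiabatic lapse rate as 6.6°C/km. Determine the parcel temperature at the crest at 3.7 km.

-21.94°C

800 → 2800 m (dry, 9.8°C/km): ΔT = -9.8 × 2 = -19.6°C → T = -16°C
2800 → 3700 m (saturated, 6.6°C/km): ΔT = -6.6 × 0.9 = -5.94°C → T = -21.94°C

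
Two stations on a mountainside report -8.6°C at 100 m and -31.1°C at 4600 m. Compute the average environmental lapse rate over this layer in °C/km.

Γ = −ΔT/Δz = (-8.6 − (-31.1)) / (4600 − 100) m
  = 22.5°C / 4.5 km = 5°C/km

5°C/km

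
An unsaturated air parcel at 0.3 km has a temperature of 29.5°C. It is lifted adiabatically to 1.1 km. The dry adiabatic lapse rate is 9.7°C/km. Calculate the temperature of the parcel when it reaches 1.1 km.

21.74°C

From 300 m to 1100 m (dry adiabatic): cools by 9.7 × 0.8 = 7.76°C, giving 21.74°C.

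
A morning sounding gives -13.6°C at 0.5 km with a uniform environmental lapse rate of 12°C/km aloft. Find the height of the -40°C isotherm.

Height above start = (-13.6 − (-40)) / 12 = 2.2 km
Altitude = 500 m + 2200 m = 2700 m

2.7 km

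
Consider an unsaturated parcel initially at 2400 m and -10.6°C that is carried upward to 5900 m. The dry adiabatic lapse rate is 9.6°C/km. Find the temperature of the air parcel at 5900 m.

2400–5900 m, dry adiabatic: Δz = 3.5 km ⇒ ΔT = -33.6°C; T = -44.2°C

-44.2°C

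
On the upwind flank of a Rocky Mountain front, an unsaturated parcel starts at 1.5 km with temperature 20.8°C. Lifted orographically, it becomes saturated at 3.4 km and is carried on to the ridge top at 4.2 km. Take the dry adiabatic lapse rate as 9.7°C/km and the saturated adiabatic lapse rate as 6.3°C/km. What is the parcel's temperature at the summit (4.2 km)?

-2.67°C

1500 → 3400 m (dry, 9.7°C/km): ΔT = -9.7 × 1.9 = -18.43°C → T = 2.37°C
3400 → 4200 m (saturated, 6.3°C/km): ΔT = -6.3 × 0.8 = -5.04°C → T = -2.67°C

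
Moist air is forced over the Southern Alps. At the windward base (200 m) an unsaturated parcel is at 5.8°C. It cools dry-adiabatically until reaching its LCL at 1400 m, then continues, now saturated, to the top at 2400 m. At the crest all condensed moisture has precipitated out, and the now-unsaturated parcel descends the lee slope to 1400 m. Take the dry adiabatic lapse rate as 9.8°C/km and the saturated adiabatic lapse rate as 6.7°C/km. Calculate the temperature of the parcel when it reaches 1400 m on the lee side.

200 → 1400 m (dry, 9.8°C/km): ΔT = -9.8 × 1.2 = -11.76°C → T = -5.96°C
1400 → 2400 m (saturated, 6.7°C/km): ΔT = -6.7 × 1 = -6.7°C → T = -12.66°C
2400 → 1400 m (dry descent, 9.8°C/km): ΔT = +9.8 × 1 = +9.8°C → T = -2.86°C

-2.86°C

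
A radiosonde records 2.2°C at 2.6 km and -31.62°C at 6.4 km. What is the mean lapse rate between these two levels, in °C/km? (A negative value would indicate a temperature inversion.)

8.9°C/km

Γ = −ΔT/Δz = (2.2 − (-31.62)) / (6400 − 2600) m
  = 33.82°C / 3.8 km = 8.9°C/km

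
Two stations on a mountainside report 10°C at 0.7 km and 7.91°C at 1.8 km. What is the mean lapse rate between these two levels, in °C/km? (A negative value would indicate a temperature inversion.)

Γ = −ΔT/Δz = (10 − 7.91) / (1800 − 700) m
  = 2.09°C / 1.1 km = 1.9°C/km

1.9°C/km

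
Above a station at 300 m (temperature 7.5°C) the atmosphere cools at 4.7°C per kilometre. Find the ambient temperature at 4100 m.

-10.36°C

From 300 m to 4100 m (environmental): cools by 4.7 × 3.8 = 17.86°C, giving -10.36°C.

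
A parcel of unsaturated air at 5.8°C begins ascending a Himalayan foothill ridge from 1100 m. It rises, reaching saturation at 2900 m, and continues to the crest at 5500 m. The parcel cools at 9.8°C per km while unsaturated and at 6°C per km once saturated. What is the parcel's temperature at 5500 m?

-27.44°C

Dry to 2900 m: -9.8 × 1.8 km = -17.64°C, so T = -11.84°C.
Saturated to 5500 m: -6 × 2.6 km = -15.6°C, so T = -27.44°C.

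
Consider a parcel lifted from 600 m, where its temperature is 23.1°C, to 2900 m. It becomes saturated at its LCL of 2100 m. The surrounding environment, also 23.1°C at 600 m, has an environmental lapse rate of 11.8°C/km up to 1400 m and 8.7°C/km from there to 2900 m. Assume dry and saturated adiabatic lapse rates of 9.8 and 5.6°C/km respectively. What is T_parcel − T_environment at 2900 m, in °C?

+3.31°C (parcel warmer than environment)

Parcel:
  Dry to 2100 m: -9.8 × 1.5 km = -14.7°C, so T = 8.4°C.
  Saturated to 2900 m: -5.6 × 0.8 km = -4.48°C, so T = 3.92°C.
Environment:
  Environment, lower layer to 1400 m: -11.8 × 0.8 km = -9.44°C, so T = 13.66°C.
  Environment, upper layer to 2900 m: -8.7 × 1.5 km = -13.05°C, so T = 0.61°C.
T_parcel − T_env = 3.92 − 0.61 = +3.31°C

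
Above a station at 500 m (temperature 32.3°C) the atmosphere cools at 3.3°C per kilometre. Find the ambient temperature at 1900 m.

27.68°C

500–1900 m, environmental: Δz = 1.4 km ⇒ ΔT = -4.62°C; T = 27.68°C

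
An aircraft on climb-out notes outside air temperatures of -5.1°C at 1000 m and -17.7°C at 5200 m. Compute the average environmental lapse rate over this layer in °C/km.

Γ = −ΔT/Δz = (-5.1 − (-17.7)) / (5200 − 1000) m
  = 12.6°C / 4.2 km = 3°C/km

3°C/km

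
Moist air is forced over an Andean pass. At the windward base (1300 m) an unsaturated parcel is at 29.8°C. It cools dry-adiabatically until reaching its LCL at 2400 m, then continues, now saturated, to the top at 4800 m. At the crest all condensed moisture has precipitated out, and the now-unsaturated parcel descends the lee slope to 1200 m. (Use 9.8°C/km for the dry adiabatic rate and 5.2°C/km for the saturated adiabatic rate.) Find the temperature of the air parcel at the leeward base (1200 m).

From 1300 m to 2400 m (dry): cools by 9.8 × 1.1 = 10.78°C, giving 19.02°C.
From 2400 m to 4800 m (saturated): cools by 5.2 × 2.4 = 12.48°C, giving 6.54°C.
From 4800 m to 1200 m (dry descent): warms by 9.8 × 3.6 = 35.28°C, giving 41.82°C.

41.82°C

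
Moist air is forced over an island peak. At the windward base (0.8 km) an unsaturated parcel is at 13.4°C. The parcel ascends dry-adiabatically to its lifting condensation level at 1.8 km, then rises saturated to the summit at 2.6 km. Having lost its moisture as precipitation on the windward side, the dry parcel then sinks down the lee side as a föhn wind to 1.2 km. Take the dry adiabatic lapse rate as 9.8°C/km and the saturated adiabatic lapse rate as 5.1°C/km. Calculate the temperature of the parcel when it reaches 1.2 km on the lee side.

800 → 1800 m (dry, 9.8°C/km): ΔT = -9.8 × 1 = -9.8°C → T = 3.6°C
1800 → 2600 m (saturated, 5.1°C/km): ΔT = -5.1 × 0.8 = -4.08°C → T = -0.48°C
2600 → 1200 m (dry descent, 9.8°C/km): ΔT = +9.8 × 1.4 = +13.72°C → T = 13.24°C

13.24°C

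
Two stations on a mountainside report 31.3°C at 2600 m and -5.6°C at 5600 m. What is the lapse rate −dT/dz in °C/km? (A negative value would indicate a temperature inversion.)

12.3°C/km

Γ = −ΔT/Δz = (31.3 − (-5.6)) / (5600 − 2600) m
  = 36.9°C / 3 km = 12.3°C/km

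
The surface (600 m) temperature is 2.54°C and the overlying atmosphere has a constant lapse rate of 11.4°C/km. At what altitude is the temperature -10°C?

1700 m

Height above start = (2.54 − (-10)) / 11.4 = 1.1 km
Altitude = 600 m + 1100 m = 1700 m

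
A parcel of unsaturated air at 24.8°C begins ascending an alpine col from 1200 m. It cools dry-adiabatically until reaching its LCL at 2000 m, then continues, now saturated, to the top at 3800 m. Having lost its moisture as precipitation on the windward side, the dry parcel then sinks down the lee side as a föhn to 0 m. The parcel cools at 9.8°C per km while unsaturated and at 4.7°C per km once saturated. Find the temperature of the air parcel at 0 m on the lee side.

1200 → 2000 m (dry, 9.8°C/km): ΔT = -9.8 × 0.8 = -7.84°C → T = 16.96°C
2000 → 3800 m (saturated, 4.7°C/km): ΔT = -4.7 × 1.8 = -8.46°C → T = 8.5°C
3800 → 0 m (dry descent, 9.8°C/km): ΔT = +9.8 × 3.8 = +37.24°C → T = 45.74°C

45.74°C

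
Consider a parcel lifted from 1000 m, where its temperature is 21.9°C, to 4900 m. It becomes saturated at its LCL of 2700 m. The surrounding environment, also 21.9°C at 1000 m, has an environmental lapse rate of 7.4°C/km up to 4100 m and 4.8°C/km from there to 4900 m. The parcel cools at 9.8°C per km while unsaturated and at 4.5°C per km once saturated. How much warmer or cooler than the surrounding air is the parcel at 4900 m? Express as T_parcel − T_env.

+0.22°C (parcel warmer than environment)

Parcel:
  1000 → 2700 m (dry, 9.8°C/km): ΔT = -9.8 × 1.7 = -16.66°C → T = 5.24°C
  2700 → 4900 m (saturated, 4.5°C/km): ΔT = -4.5 × 2.2 = -9.9°C → T = -4.66°C
Environment:
  1000 → 4100 m (environment, lower layer, 7.4°C/km): ΔT = -7.4 × 3.1 = -22.94°C → T = -1.04°C
  4100 → 4900 m (environment, upper layer, 4.8°C/km): ΔT = -4.8 × 0.8 = -3.84°C → T = -4.88°C
T_parcel − T_env = -4.66 − (-4.88) = +0.22°C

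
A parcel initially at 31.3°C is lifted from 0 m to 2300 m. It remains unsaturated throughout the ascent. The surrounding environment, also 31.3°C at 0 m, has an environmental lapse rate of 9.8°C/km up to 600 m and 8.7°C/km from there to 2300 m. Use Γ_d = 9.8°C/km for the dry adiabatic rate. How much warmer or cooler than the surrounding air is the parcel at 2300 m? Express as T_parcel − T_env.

Parcel:
  0–2300 m, dry: Δz = 2.3 km ⇒ ΔT = -22.54°C; T = 8.76°C
Environment:
  0–600 m, environment, lower layer: Δz = 0.6 km ⇒ ΔT = -5.88°C; T = 25.42°C
  600–2300 m, environment, upper layer: Δz = 1.7 km ⇒ ΔT = -14.79°C; T = 10.63°C
T_parcel − T_env = 8.76 − 10.63 = -1.87°C

-1.87°C (parcel cooler than environment)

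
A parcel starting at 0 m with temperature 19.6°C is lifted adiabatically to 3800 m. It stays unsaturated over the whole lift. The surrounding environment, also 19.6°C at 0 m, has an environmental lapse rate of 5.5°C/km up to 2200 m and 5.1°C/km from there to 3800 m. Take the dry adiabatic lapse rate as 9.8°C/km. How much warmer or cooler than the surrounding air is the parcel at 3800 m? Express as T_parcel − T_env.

Parcel:
  0–3800 m, dry: Δz = 3.8 km ⇒ ΔT = -37.24°C; T = -17.64°C
Environment:
  0–2200 m, environment, lower layer: Δz = 2.2 km ⇒ ΔT = -12.1°C; T = 7.5°C
  2200–3800 m, environment, upper layer: Δz = 1.6 km ⇒ ΔT = -8.16°C; T = -0.66°C
T_parcel − T_env = -17.64 − (-0.66) = -16.98°C

-16.98°C (parcel cooler than environment)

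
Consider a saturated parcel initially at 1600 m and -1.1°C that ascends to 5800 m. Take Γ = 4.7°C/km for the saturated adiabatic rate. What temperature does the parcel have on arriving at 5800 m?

-20.84°C

1600 → 5800 m (saturated adiabatic, 4.7°C/km): ΔT = -4.7 × 4.2 = -19.74°C → T = -20.84°C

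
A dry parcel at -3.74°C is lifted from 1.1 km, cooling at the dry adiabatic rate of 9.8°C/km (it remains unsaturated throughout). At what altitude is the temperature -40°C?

Height above start = (-3.74 − (-40)) / 9.8 = 3.7 km
Altitude = 1100 m + 3700 m = 4800 m

4.8 km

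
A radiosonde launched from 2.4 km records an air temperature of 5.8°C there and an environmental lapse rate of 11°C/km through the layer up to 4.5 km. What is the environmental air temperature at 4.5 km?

-17.3°C

2400 → 4500 m (environmental, 11°C/km): ΔT = -11 × 2.1 = -23.1°C → T = -17.3°C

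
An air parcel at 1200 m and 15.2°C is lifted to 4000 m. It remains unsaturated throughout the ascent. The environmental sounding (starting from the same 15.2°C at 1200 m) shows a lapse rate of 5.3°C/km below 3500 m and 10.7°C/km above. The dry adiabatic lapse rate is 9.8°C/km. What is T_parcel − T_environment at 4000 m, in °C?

-9.9°C (parcel cooler than environment)

Parcel:
  1200 → 4000 m (dry, 9.8°C/km): ΔT = -9.8 × 2.8 = -27.44°C → T = -12.24°C
Environment:
  1200 → 3500 m (environment, lower layer, 5.3°C/km): ΔT = -5.3 × 2.3 = -12.19°C → T = 3.01°C
  3500 → 4000 m (environment, upper layer, 10.7°C/km): ΔT = -10.7 × 0.5 = -5.35°C → T = -2.34°C
T_parcel − T_env = -12.24 − (-2.34) = -9.9°C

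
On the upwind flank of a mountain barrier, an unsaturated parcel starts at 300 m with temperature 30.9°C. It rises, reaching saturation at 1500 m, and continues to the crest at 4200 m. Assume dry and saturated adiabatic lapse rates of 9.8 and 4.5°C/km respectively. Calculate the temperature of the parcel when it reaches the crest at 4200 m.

6.99°C

From 300 m to 1500 m (dry): cools by 9.8 × 1.2 = 11.76°C, giving 19.14°C.
From 1500 m to 4200 m (saturated): cools by 4.5 × 2.7 = 12.15°C, giving 6.99°C.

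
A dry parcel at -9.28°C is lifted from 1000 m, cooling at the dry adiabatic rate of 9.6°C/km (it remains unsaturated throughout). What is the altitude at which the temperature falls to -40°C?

4200 m

Height above start = (-9.28 − (-40)) / 9.6 = 3.2 km
Altitude = 1000 m + 3200 m = 4200 m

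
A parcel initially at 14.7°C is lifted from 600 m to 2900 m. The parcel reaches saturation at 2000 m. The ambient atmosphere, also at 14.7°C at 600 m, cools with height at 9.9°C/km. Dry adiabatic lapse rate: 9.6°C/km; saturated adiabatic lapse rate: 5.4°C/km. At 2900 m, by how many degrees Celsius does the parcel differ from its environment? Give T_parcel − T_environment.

+4.47°C (parcel warmer than environment)

Parcel:
  600–2000 m, dry: Δz = 1.4 km ⇒ ΔT = -13.44°C; T = 1.26°C
  2000–2900 m, saturated: Δz = 0.9 km ⇒ ΔT = -4.86°C; T = -3.6°C
Environment:
  600–2900 m, environment: Δz = 2.3 km ⇒ ΔT = -22.77°C; T = -8.07°C
T_parcel − T_env = -3.6 − (-8.07) = +4.47°C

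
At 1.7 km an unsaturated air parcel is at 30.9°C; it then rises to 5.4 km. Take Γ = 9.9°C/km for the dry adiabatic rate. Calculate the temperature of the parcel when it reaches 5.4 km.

From 1700 m to 5400 m (dry adiabatic): cools by 9.9 × 3.7 = 36.63°C, giving -5.73°C.

-5.73°C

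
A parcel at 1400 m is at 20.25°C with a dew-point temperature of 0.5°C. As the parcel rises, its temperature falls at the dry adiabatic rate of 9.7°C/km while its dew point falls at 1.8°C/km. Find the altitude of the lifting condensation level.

T and T_d converge at 9.7 − 1.8 = 7.9°C per km
Height above start = (20.25 − 0.5) / 7.9 = 2.5 km
LCL altitude = 1400 m + 2500 m = 3900 m

3900 m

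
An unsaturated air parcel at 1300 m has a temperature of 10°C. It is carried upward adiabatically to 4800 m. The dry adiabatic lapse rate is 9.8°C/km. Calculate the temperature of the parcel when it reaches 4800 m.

From 1300 m to 4800 m (dry adiabatic): cools by 9.8 × 3.5 = 34.3°C, giving -24.3°C.

-24.3°C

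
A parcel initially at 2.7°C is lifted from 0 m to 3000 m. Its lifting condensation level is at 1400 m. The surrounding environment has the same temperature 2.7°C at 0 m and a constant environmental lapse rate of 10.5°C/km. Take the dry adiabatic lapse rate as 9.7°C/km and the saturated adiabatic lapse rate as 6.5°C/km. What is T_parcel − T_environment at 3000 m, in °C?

+7.52°C (parcel warmer than environment)

Parcel:
  Dry to 1400 m: -9.7 × 1.4 km = -13.58°C, so T = -10.88°C.
  Saturated to 3000 m: -6.5 × 1.6 km = -10.4°C, so T = -21.28°C.
Environment:
  Environment to 3000 m: -10.5 × 3 km = -31.5°C, so T = -28.8°C.
T_parcel − T_env = -21.28 − (-28.8) = +7.52°C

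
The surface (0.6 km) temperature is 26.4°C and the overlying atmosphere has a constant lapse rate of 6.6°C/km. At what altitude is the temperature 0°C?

Height above start = (26.4 − 0) / 6.6 = 4 km
Altitude = 600 m + 4000 m = 4600 m

4.6 km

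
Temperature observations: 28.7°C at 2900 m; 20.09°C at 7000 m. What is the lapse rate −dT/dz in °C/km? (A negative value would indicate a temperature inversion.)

2.1°C/km

Γ = −ΔT/Δz = (28.7 − 20.09) / (7000 − 2900) m
  = 8.61°C / 4.1 km = 2.1°C/km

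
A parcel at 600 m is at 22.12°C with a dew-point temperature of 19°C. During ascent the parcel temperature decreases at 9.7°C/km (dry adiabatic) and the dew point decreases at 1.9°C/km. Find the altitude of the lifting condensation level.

1000 m

T and T_d converge at 9.7 − 1.9 = 7.8°C per km
Height above start = (22.12 − 19) / 7.8 = 0.4 km
LCL altitude = 600 m + 400 m = 1000 m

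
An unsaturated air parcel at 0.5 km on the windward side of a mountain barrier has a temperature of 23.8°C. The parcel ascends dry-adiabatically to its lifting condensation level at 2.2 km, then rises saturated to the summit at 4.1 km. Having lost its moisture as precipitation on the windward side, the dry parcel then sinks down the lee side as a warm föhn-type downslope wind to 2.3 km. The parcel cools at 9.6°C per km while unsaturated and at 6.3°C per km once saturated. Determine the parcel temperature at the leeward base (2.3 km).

500 → 2200 m (dry, 9.6°C/km): ΔT = -9.6 × 1.7 = -16.32°C → T = 7.48°C
2200 → 4100 m (saturated, 6.3°C/km): ΔT = -6.3 × 1.9 = -11.97°C → T = -4.49°C
4100 → 2300 m (dry descent, 9.6°C/km): ΔT = +9.6 × 1.8 = +17.28°C → T = 12.79°C

12.79°C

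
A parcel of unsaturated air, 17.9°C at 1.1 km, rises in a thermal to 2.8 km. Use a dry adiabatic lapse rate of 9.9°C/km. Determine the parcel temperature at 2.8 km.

1.07°C

1100–2800 m, dry adiabatic: Δz = 1.7 km ⇒ ΔT = -16.83°C; T = 1.07°C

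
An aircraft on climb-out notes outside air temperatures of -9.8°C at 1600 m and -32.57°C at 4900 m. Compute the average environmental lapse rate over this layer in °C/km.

6.9°C/km

Γ = −ΔT/Δz = (-9.8 − (-32.57)) / (4900 − 1600) m
  = 22.77°C / 3.3 km = 6.9°C/km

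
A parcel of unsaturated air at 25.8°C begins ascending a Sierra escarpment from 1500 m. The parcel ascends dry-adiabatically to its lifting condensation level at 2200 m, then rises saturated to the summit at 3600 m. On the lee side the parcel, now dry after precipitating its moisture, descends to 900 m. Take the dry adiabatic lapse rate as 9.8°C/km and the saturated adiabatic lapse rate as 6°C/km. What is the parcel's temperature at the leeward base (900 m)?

37°C

From 1500 m to 2200 m (dry): cools by 9.8 × 0.7 = 6.86°C, giving 18.94°C.
From 2200 m to 3600 m (saturated): cools by 6 × 1.4 = 8.4°C, giving 10.54°C.
From 3600 m to 900 m (dry descent): warms by 9.8 × 2.7 = 26.46°C, giving 37°C.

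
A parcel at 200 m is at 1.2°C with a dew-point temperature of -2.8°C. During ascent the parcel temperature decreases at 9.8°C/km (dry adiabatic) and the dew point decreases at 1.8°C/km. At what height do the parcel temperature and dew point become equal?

700 m

T and T_d converge at 9.8 − 1.8 = 8°C per km
Height above start = (1.2 − (-2.8)) / 8 = 0.5 km
LCL altitude = 200 m + 500 m = 700 m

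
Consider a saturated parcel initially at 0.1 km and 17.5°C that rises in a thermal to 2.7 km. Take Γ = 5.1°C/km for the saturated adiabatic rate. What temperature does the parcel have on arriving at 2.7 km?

From 100 m to 2700 m (saturated adiabatic): cools by 5.1 × 2.6 = 13.26°C, giving 4.24°C.

4.24°C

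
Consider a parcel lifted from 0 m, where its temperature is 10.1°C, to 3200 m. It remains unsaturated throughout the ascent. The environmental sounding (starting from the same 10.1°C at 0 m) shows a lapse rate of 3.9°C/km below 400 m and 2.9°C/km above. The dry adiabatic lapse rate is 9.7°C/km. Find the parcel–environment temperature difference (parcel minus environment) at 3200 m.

-21.36°C (parcel cooler than environment)

Parcel:
  Dry to 3200 m: -9.7 × 3.2 km = -31.04°C, so T = -20.94°C.
Environment:
  Environment, lower layer to 400 m: -3.9 × 0.4 km = -1.56°C, so T = 8.54°C.
  Environment, upper layer to 3200 m: -2.9 × 2.8 km = -8.12°C, so T = 0.42°C.
T_parcel − T_env = -20.94 − 0.42 = -21.36°C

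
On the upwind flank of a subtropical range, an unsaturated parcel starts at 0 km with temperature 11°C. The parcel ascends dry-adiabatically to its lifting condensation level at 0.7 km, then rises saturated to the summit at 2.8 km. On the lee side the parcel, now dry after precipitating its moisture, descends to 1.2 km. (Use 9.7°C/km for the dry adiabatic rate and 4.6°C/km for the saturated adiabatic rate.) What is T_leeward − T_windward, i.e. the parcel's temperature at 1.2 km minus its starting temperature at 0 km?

-0.93°C

0 → 700 m (dry, 9.7°C/km): ΔT = -9.7 × 0.7 = -6.79°C → T = 4.21°C
700 → 2800 m (saturated, 4.6°C/km): ΔT = -4.6 × 2.1 = -9.66°C → T = -5.45°C
2800 → 1200 m (dry descent, 9.7°C/km): ΔT = +9.7 × 1.6 = +15.52°C → T = 10.07°C
Net change vs windward start: 10.07 − 11 = -0.93°C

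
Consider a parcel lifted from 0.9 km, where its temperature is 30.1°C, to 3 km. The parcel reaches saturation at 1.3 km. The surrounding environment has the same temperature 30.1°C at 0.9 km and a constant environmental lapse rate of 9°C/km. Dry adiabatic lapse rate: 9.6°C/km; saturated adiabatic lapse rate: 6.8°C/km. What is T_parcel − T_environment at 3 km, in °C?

Parcel:
  Dry to 1300 m: -9.6 × 0.4 km = -3.84°C, so T = 26.26°C.
  Saturated to 3000 m: -6.8 × 1.7 km = -11.56°C, so T = 14.7°C.
Environment:
  Environment to 3000 m: -9 × 2.1 km = -18.9°C, so T = 11.2°C.
T_parcel − T_env = 14.7 − 11.2 = +3.5°C

+3.5°C (parcel warmer than environment)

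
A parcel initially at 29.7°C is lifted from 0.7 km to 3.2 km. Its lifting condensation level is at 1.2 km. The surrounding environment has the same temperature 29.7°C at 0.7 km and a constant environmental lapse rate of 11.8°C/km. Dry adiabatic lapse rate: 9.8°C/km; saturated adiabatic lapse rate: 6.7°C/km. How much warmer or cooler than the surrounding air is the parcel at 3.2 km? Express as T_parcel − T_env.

Parcel:
  From 700 m to 1200 m (dry): cools by 9.8 × 0.5 = 4.9°C, giving 24.8°C.
  From 1200 m to 3200 m (saturated): cools by 6.7 × 2 = 13.4°C, giving 11.4°C.
Environment:
  From 700 m to 3200 m (environment): cools by 11.8 × 2.5 = 29.5°C, giving 0.2°C.
T_parcel − T_env = 11.4 − 0.2 = +11.2°C

+11.2°C (parcel warmer than environment)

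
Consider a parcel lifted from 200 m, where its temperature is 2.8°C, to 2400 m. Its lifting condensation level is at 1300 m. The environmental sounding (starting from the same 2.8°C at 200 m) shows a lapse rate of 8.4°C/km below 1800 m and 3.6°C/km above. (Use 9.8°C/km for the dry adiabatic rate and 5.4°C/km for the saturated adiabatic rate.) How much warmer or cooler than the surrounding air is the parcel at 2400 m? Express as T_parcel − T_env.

Parcel:
  200–1300 m, dry: Δz = 1.1 km ⇒ ΔT = -10.78°C; T = -7.98°C
  1300–2400 m, saturated: Δz = 1.1 km ⇒ ΔT = -5.94°C; T = -13.92°C
Environment:
  200–1800 m, environment, lower layer: Δz = 1.6 km ⇒ ΔT = -13.44°C; T = -10.64°C
  1800–2400 m, environment, upper layer: Δz = 0.6 km ⇒ ΔT = -2.16°C; T = -12.8°C
T_parcel − T_env = -13.92 − (-12.8) = -1.12°C

-1.12°C (parcel cooler than environment)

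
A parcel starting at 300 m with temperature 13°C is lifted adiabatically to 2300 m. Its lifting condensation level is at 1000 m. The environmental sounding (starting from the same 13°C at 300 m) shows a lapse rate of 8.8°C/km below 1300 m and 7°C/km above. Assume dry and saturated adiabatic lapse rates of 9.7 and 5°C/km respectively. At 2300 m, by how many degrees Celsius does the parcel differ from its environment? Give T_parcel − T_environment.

+2.51°C (parcel warmer than environment)

Parcel:
  300 → 1000 m (dry, 9.7°C/km): ΔT = -9.7 × 0.7 = -6.79°C → T = 6.21°C
  1000 → 2300 m (saturated, 5°C/km): ΔT = -5 × 1.3 = -6.5°C → T = -0.29°C
Environment:
  300 → 1300 m (environment, lower layer, 8.8°C/km): ΔT = -8.8 × 1 = -8.8°C → T = 4.2°C
  1300 → 2300 m (environment, upper layer, 7°C/km): ΔT = -7 × 1 = -7°C → T = -2.8°C
T_parcel − T_env = -0.29 − (-2.8) = +2.51°C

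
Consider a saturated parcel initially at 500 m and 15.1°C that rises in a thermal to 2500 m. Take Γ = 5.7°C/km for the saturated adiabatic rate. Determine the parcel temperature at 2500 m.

500–2500 m, saturated adiabatic: Δz = 2 km ⇒ ΔT = -11.4°C; T = 3.7°C

3.7°C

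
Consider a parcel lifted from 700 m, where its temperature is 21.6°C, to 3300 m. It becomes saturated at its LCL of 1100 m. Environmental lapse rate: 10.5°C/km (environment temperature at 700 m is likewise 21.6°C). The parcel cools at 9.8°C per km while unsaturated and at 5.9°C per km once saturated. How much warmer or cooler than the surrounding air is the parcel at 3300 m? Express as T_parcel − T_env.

+10.4°C (parcel warmer than environment)

Parcel:
  700 → 1100 m (dry, 9.8°C/km): ΔT = -9.8 × 0.4 = -3.92°C → T = 17.68°C
  1100 → 3300 m (saturated, 5.9°C/km): ΔT = -5.9 × 2.2 = -12.98°C → T = 4.7°C
Environment:
  700 → 3300 m (environment, 10.5°C/km): ΔT = -10.5 × 2.6 = -27.3°C → T = -5.7°C
T_parcel − T_env = 4.7 − (-5.7) = +10.4°C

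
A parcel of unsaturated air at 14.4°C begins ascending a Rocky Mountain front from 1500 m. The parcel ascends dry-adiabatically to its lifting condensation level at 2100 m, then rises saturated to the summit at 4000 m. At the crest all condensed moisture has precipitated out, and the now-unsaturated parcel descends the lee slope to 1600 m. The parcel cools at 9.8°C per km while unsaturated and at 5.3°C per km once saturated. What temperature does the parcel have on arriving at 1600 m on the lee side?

1500 → 2100 m (dry, 9.8°C/km): ΔT = -9.8 × 0.6 = -5.88°C → T = 8.52°C
2100 → 4000 m (saturated, 5.3°C/km): ΔT = -5.3 × 1.9 = -10.07°C → T = -1.55°C
4000 → 1600 m (dry descent, 9.8°C/km): ΔT = +9.8 × 2.4 = +23.52°C → T = 21.97°C

21.97°C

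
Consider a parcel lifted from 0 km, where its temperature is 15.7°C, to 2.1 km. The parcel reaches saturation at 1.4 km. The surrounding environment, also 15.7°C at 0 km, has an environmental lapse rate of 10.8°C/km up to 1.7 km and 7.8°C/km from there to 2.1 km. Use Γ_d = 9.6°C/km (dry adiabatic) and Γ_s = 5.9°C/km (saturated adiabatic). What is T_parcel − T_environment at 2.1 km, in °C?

Parcel:
  0–1400 m, dry: Δz = 1.4 km ⇒ ΔT = -13.44°C; T = 2.26°C
  1400–2100 m, saturated: Δz = 0.7 km ⇒ ΔT = -4.13°C; T = -1.87°C
Environment:
  0–1700 m, environment, lower layer: Δz = 1.7 km ⇒ ΔT = -18.36°C; T = -2.66°C
  1700–2100 m, environment, upper layer: Δz = 0.4 km ⇒ ΔT = -3.12°C; T = -5.78°C
T_parcel − T_env = -1.87 − (-5.78) = +3.91°C

+3.91°C (parcel warmer than environment)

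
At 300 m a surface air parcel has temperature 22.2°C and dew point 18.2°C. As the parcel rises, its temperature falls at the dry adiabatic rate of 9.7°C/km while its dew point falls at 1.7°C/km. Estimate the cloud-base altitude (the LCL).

T and T_d converge at 9.7 − 1.7 = 8°C per km
Height above start = (22.2 − 18.2) / 8 = 0.5 km
LCL altitude = 300 m + 500 m = 800 m

800 m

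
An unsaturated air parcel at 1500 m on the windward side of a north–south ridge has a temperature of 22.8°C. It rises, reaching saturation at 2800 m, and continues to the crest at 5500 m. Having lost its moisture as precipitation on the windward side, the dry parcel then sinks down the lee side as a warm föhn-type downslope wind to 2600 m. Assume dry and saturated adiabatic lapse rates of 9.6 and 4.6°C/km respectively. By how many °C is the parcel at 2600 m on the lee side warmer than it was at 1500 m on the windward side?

Dry to 2800 m: -9.6 × 1.3 km = -12.48°C, so T = 10.32°C.
Saturated to 5500 m: -4.6 × 2.7 km = -12.42°C, so T = -2.1°C.
Dry descent to 2600 m: +9.6 × 2.9 km = +27.84°C, so T = 25.74°C.
Net change vs windward start: 25.74 − 22.8 = +2.94°C

+2.94°C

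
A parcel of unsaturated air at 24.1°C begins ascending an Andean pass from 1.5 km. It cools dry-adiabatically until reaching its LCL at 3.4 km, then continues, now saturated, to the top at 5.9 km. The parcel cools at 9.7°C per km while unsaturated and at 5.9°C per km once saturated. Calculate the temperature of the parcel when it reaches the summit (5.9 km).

-9.08°C

1500 → 3400 m (dry, 9.7°C/km): ΔT = -9.7 × 1.9 = -18.43°C → T = 5.67°C
3400 → 5900 m (saturated, 5.9°C/km): ΔT = -5.9 × 2.5 = -14.75°C → T = -9.08°C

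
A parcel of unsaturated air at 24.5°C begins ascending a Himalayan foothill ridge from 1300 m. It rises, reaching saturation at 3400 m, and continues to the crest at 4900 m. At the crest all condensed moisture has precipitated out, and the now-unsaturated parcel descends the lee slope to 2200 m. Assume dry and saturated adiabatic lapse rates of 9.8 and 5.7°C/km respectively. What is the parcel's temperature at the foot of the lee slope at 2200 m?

1300 → 3400 m (dry, 9.8°C/km): ΔT = -9.8 × 2.1 = -20.58°C → T = 3.92°C
3400 → 4900 m (saturated, 5.7°C/km): ΔT = -5.7 × 1.5 = -8.55°C → T = -4.63°C
4900 → 2200 m (dry descent, 9.8°C/km): ΔT = +9.8 × 2.7 = +26.46°C → T = 21.83°C

21.83°C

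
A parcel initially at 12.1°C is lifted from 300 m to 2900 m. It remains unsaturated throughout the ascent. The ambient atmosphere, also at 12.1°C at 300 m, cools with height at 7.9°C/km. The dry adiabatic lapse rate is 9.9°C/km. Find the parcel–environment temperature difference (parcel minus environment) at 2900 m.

-5.2°C (parcel cooler than environment)

Parcel:
  300–2900 m, dry: Δz = 2.6 km ⇒ ΔT = -25.74°C; T = -13.64°C
Environment:
  300–2900 m, environment: Δz = 2.6 km ⇒ ΔT = -20.54°C; T = -8.44°C
T_parcel − T_env = -13.64 − (-8.44) = -5.2°C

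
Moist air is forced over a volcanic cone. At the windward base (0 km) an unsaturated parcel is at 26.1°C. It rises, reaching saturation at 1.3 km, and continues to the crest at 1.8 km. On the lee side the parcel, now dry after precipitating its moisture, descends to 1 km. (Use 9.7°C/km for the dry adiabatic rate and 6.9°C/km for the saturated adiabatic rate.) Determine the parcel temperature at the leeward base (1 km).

17.8°C

From 0 m to 1300 m (dry): cools by 9.7 × 1.3 = 12.61°C, giving 13.49°C.
From 1300 m to 1800 m (saturated): cools by 6.9 × 0.5 = 3.45°C, giving 10.04°C.
From 1800 m to 1000 m (dry descent): warms by 9.7 × 0.8 = 7.76°C, giving 17.8°C.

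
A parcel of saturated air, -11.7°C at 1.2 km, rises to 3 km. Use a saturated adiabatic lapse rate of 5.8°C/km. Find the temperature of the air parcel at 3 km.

-22.14°C

Saturated adiabatic to 3000 m: -5.8 × 1.8 km = -10.44°C, so T = -22.14°C.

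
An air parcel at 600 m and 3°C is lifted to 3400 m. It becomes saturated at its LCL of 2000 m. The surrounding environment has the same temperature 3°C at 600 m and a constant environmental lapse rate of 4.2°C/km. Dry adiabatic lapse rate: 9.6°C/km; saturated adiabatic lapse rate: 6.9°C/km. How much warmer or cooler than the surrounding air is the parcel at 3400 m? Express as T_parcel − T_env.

-11.34°C (parcel cooler than environment)

Parcel:
  From 600 m to 2000 m (dry): cools by 9.6 × 1.4 = 13.44°C, giving -10.44°C.
  From 2000 m to 3400 m (saturated): cools by 6.9 × 1.4 = 9.66°C, giving -20.1°C.
Environment:
  From 600 m to 3400 m (environment): cools by 4.2 × 2.8 = 11.76°C, giving -8.76°C.
T_parcel − T_env = -20.1 − (-8.76) = -11.34°C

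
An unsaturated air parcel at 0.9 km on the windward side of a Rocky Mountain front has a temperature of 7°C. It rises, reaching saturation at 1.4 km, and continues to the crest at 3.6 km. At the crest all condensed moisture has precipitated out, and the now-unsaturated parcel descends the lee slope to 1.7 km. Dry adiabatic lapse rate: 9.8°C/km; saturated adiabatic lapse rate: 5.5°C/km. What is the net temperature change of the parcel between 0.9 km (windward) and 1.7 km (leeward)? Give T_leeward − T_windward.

+1.62°C

From 900 m to 1400 m (dry): cools by 9.8 × 0.5 = 4.9°C, giving 2.1°C.
From 1400 m to 3600 m (saturated): cools by 5.5 × 2.2 = 12.1°C, giving -10°C.
From 3600 m to 1700 m (dry descent): warms by 9.8 × 1.9 = 18.62°C, giving 8.62°C.
Net change vs windward start: 8.62 − 7 = +1.62°C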